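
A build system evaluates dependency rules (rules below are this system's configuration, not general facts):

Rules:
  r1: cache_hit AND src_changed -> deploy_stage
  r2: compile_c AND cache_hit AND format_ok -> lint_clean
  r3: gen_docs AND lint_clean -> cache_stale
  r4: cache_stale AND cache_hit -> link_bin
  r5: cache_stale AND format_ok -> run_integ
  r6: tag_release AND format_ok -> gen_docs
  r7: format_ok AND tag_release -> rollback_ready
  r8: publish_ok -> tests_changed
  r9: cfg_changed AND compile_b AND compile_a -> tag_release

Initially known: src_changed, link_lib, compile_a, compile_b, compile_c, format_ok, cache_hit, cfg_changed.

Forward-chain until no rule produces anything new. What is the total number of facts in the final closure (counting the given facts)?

16

Round 1 — r1, r2, r9, derive deploy_stage, lint_clean, tag_release.
Round 2 — r6, r7, derive gen_docs, rollback_ready.
Round 3 — r3, derive cache_stale.
Round 4 — r4, r5, derive link_bin, run_integ.
Closure: {cache_hit, cache_stale, cfg_changed, compile_a, compile_b, compile_c, deploy_stage, format_ok, gen_docs, link_bin, link_lib, lint_clean, rollback_ready, run_integ, src_changed, tag_release} — 16 facts.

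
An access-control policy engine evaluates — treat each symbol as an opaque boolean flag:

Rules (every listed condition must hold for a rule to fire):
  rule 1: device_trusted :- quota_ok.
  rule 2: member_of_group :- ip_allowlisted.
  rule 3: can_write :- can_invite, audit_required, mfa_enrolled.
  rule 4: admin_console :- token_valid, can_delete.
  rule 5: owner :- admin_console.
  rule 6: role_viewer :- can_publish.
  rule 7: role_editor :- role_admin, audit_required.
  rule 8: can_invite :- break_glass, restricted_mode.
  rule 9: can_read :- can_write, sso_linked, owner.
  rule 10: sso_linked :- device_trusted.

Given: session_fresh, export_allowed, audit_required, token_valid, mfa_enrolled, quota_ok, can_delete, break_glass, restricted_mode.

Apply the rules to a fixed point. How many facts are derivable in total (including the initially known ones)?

16

Round 1: rule 1 [device_trusted :- quota_ok.]; rule 4 [admin_console :- token_valid, can_delete.]; rule 8 [can_invite :- break_glass, restricted_mode.]. Adds device_trusted, admin_console, can_invite.
Round 2: rule 3 [can_write :- can_invite, audit_required, mfa_enrolled.]; rule 5 [owner :- admin_console.]; rule 10 [sso_linked :- device_trusted.]. Adds can_write, owner, sso_linked.
Round 3: rule 9 [can_read :- can_write, sso_linked, owner.]. Adds can_read.
Closure: {admin_console, audit_required, break_glass, can_delete, can_invite, can_read, can_write, device_trusted, export_allowed, mfa_enrolled, owner, quota_ok, restricted_mode, session_fresh, sso_linked, token_valid} — 16 facts.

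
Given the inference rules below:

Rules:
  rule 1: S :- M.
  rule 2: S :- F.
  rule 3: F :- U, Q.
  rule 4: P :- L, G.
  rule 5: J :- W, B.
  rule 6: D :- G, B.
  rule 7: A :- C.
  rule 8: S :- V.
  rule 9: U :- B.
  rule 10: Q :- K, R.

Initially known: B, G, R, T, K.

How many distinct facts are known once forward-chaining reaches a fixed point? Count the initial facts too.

10

Round 1: rule 6 [D :- G, B.]; rule 9 [U :- B.]; rule 10 [Q :- K, R.]. New: D, U, Q.
Round 2: rule 3 [F :- U, Q.]. New: F.
Round 3: rule 2 [S :- F.]. New: S.
Closure: {B, D, F, G, K, Q, R, S, T, U} — 10 facts.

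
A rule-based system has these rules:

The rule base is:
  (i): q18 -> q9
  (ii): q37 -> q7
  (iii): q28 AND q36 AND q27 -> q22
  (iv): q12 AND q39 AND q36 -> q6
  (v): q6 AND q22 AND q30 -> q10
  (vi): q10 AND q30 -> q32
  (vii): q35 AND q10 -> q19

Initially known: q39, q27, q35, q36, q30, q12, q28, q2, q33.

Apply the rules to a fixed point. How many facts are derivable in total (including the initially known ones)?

Round 1: (iii) [q28 AND q36 AND q27 -> q22]; (iv) [q12 AND q39 AND q36 -> q6]. New: q22, q6.
Round 2: (v) [q6 AND q22 AND q30 -> q10]. New: q10.
Round 3: (vi) [q10 AND q30 -> q32]; (vii) [q35 AND q10 -> q19]. New: q32, q19.
Closure: {q10, q12, q19, q2, q22, q27, q28, q30, q32, q33, q35, q36, q39, q6} — 14 facts.

14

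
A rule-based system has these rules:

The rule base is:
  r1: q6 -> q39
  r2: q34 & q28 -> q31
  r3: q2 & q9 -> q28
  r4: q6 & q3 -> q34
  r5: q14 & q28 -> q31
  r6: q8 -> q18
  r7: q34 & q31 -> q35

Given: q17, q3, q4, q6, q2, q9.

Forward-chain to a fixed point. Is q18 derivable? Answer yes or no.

no

Round 1: r1 [q6 -> q39]; r3 [q2 & q9 -> q28]; r4 [q6 & q3 -> q34]. New: q39, q28, q34.
Round 2: r2 [q34 & q28 -> q31]. New: q31.
Round 3: r7 [q34 & q31 -> q35]. New: q35.
Fixed point reached. q18 is concluded only by r6; r6 needs q8 (never derived).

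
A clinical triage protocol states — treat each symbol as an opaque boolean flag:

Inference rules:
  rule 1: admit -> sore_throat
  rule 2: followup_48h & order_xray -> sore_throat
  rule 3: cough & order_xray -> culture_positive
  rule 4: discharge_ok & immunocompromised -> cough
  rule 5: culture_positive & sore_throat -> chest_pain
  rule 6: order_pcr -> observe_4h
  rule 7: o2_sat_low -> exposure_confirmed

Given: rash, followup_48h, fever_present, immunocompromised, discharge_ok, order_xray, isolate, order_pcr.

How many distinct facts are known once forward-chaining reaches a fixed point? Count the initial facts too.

Round 1 fires rule 2, rule 4, rule 6, giving sore_throat, cough, observe_4h.
Round 2 fires rule 3, giving culture_positive.
Round 3 fires rule 5, giving chest_pain.
Closure: {chest_pain, cough, culture_positive, discharge_ok, fever_present, followup_48h, immunocompromised, isolate, observe_4h, order_pcr, order_xray, rash, sore_throat} — 13 facts.

13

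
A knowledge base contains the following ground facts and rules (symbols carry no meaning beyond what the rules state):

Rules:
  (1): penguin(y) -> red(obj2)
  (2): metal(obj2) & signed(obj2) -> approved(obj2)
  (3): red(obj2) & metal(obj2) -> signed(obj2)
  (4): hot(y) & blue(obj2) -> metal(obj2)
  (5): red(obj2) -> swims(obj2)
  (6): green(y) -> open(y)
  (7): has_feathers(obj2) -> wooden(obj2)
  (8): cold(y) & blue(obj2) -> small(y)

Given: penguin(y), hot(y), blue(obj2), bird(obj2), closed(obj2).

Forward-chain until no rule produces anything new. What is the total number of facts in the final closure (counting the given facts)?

10

Round 1 fires (1), (4), giving red(obj2), metal(obj2).
Round 2 fires (3), (5), giving signed(obj2), swims(obj2).
Round 3 fires (2), giving approved(obj2).
Closure: {approved(obj2), bird(obj2), blue(obj2), closed(obj2), hot(y), metal(obj2), penguin(y), red(obj2), signed(obj2), swims(obj2)} — 10 facts.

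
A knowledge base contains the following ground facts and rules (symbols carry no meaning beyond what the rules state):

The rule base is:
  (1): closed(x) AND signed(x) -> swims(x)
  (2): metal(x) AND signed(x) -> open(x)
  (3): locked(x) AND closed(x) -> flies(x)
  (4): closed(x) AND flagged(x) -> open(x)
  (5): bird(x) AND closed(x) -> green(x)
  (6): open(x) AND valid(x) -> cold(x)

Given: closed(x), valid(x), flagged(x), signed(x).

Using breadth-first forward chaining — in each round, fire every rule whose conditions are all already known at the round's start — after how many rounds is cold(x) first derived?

2

Round 1 fires (1), (4), giving swims(x), open(x).
Round 2 fires (6), giving cold(x).
cold(x) first appears in round 2.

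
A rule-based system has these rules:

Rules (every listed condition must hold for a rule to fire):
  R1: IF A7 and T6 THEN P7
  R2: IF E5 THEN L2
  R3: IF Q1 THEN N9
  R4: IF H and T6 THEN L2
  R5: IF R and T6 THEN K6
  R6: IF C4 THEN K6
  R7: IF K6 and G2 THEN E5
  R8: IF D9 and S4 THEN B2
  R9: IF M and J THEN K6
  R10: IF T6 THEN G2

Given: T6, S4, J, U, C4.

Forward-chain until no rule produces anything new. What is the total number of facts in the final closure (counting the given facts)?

9

Round 1: R6 [IF C4 THEN K6]; R10 [IF T6 THEN G2]. Adds K6, G2.
Round 2: R7 [IF K6 and G2 THEN E5]. Adds E5.
Round 3: R2 [IF E5 THEN L2]. Adds L2.
Closure: {C4, E5, G2, J, K6, L2, S4, T6, U} — 9 facts.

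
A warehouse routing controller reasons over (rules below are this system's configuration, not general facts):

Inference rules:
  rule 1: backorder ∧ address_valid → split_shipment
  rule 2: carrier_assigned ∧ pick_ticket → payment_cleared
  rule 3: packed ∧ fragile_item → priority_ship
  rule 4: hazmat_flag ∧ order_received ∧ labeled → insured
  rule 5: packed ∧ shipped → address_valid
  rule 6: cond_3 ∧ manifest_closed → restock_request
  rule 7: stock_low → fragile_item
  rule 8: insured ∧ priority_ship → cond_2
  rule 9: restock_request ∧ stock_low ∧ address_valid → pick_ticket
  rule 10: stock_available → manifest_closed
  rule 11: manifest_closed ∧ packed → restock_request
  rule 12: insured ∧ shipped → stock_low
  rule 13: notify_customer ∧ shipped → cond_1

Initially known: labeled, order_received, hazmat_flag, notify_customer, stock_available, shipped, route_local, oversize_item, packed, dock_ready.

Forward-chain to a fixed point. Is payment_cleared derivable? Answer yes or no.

no

Round 1 fires rule 4, rule 5, rule 10, rule 13, giving insured, address_valid, manifest_closed, cond_1.
Round 2 fires rule 11, rule 12, giving restock_request, stock_low.
Round 3 fires rule 7, rule 9, giving fragile_item, pick_ticket.
Round 4 fires rule 3, giving priority_ship.
Round 5 fires rule 8, giving cond_2.
Fixed point reached. payment_cleared is concluded only by rule 2; rule 2 needs carrier_assigned (never derived).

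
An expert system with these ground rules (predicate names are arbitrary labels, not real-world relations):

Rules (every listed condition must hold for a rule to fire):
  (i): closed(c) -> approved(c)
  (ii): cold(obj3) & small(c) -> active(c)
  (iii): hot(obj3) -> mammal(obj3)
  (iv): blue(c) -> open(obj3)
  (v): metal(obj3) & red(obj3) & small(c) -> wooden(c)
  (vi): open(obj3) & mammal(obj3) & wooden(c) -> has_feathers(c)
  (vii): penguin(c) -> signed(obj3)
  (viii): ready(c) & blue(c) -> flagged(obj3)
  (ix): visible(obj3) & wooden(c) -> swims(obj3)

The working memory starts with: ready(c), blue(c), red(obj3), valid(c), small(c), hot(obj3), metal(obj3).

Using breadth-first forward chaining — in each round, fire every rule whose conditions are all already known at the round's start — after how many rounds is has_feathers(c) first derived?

2

Round 1 fires (iii), (iv), (v), (viii), giving mammal(obj3), open(obj3), wooden(c), flagged(obj3).
Round 2 fires (vi), giving has_feathers(c).
has_feathers(c) first appears in round 2.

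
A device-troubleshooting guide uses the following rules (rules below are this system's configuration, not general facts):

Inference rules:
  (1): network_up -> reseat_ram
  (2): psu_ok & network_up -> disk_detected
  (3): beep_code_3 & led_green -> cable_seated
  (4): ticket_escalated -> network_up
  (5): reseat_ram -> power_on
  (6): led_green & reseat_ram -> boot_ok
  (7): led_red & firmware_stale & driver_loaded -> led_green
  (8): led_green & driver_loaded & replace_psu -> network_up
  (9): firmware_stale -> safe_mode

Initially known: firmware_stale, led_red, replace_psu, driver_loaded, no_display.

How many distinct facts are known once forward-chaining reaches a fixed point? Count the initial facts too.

11

Round 1: (7) [led_red & firmware_stale & driver_loaded -> led_green]; (9) [firmware_stale -> safe_mode]. New: led_green, safe_mode.
Round 2: (8) [led_green & driver_loaded & replace_psu -> network_up]. New: network_up.
Round 3: (1) [network_up -> reseat_ram]. New: reseat_ram.
Round 4: (5) [reseat_ram -> power_on]; (6) [led_green & reseat_ram -> boot_ok]. New: power_on, boot_ok.
Closure: {boot_ok, driver_loaded, firmware_stale, led_green, led_red, network_up, no_display, power_on, replace_psu, reseat_ram, safe_mode} — 11 facts.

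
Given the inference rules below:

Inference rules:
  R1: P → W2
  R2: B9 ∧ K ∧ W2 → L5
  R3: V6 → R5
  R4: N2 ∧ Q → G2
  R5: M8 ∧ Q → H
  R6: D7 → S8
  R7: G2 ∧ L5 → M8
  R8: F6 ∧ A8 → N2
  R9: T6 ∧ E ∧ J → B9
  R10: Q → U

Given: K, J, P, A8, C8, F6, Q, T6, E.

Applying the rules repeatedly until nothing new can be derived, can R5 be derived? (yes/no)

Round 1 fires R1, R8, R9, R10, giving W2, N2, B9, U.
Round 2 fires R2, R4, giving L5, G2.
Round 3 fires R7, giving M8.
Round 4 fires R5, giving H.
Fixed point reached. R5 is concluded only by R3; R3 needs V6 (never derived).

no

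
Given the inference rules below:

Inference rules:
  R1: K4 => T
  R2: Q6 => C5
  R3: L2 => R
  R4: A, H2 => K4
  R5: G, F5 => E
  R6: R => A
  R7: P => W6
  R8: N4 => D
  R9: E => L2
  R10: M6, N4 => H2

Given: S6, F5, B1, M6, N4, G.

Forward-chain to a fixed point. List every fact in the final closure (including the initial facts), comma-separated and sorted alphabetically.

[1] R5 [G, F5 => E]; R8 [N4 => D]; R10 [M6, N4 => H2]. ⇒ new: E, D, H2.
[2] R9 [E => L2]. ⇒ new: L2.
[3] R3 [L2 => R]. ⇒ new: R.
[4] R6 [R => A]. ⇒ new: A.
[5] R4 [A, H2 => K4]. ⇒ new: K4.
[6] R1 [K4 => T]. ⇒ new: T.

A, B1, D, E, F5, G, H2, K4, L2, M6, N4, R, S6, T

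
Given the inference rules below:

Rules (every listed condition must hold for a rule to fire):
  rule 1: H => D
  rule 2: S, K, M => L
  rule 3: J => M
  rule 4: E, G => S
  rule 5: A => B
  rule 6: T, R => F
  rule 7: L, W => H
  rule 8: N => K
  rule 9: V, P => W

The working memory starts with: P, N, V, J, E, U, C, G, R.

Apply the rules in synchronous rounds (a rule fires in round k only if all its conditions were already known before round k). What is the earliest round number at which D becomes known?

4

Round 1: rule 3 [J => M]; rule 4 [E, G => S]; rule 8 [N => K]; rule 9 [V, P => W]. Adds M, S, K, W.
Round 2: rule 2 [S, K, M => L]. Adds L.
Round 3: rule 7 [L, W => H]. Adds H.
Round 4: rule 1 [H => D]. Adds D.
D first appears in round 4.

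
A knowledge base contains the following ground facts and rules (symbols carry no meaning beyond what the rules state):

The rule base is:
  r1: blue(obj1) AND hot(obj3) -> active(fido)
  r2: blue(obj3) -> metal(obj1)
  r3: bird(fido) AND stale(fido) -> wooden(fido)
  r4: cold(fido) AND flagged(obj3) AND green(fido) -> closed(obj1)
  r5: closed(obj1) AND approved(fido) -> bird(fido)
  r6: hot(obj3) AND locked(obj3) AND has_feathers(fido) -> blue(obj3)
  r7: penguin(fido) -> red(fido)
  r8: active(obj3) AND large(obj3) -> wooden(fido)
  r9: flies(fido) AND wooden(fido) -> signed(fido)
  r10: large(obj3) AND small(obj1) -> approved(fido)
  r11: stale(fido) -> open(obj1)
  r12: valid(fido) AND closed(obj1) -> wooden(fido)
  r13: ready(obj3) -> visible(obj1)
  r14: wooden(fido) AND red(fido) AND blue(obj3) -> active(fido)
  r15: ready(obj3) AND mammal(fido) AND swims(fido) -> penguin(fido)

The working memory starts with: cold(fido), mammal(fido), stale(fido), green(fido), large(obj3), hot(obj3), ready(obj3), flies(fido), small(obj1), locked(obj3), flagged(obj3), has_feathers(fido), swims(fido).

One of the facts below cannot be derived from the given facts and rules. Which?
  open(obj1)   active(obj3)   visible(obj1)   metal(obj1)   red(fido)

active(obj3)

Round 1 — r4, r6, r10, r11, r13, r15, derive closed(obj1), blue(obj3), approved(fido), open(obj1), visible(obj1), penguin(fido).
Round 2 — r2, r5, r7, derive metal(obj1), bird(fido), red(fido).
Round 3 — r3, derive wooden(fido).
Round 4 — r9, r14, derive signed(fido), active(fido).
Derived: red(fido) (round 2), metal(obj1) (round 2), open(obj1) (round 1), visible(obj1) (round 1). active(obj3) never appears in any round.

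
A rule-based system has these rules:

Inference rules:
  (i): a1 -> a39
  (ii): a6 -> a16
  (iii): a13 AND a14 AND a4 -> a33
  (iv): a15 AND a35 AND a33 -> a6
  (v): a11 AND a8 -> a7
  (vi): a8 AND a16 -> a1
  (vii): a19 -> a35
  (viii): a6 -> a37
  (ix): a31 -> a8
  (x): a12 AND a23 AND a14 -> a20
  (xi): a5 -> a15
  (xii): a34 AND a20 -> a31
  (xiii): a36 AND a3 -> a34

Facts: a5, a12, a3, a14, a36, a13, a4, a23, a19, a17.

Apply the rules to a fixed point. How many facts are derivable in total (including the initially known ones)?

22

Round 1: (iii) [a13 AND a14 AND a4 -> a33]; (vii) [a19 -> a35]; (x) [a12 AND a23 AND a14 -> a20]; (xi) [a5 -> a15]; (xiii) [a36 AND a3 -> a34]. New: a33, a35, a20, a15, a34.
Round 2: (iv) [a15 AND a35 AND a33 -> a6]; (xii) [a34 AND a20 -> a31]. New: a6, a31.
Round 3: (ii) [a6 -> a16]; (viii) [a6 -> a37]; (ix) [a31 -> a8]. New: a16, a37, a8.
Round 4: (vi) [a8 AND a16 -> a1]. New: a1.
Round 5: (i) [a1 -> a39]. New: a39.
Closure: {a1, a12, a13, a14, a15, a16, a17, a19, a20, a23, a3, a31, a33, a34, a35, a36, a37, a39, a4, a5, a6, a8} — 22 facts.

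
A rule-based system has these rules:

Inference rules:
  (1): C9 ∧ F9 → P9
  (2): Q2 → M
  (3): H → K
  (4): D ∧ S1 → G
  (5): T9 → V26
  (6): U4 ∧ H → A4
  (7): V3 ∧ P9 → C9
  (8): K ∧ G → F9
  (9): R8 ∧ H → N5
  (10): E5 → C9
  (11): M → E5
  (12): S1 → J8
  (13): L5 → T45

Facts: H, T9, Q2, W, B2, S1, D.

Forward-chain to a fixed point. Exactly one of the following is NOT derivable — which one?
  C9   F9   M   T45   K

Round 1: (2) [Q2 → M]; (3) [H → K]; (4) [D ∧ S1 → G]; (5) [T9 → V26]; (12) [S1 → J8]. Adds M, K, G, V26, J8.
Round 2: (8) [K ∧ G → F9]; (11) [M → E5]. Adds F9, E5.
Round 3: (10) [E5 → C9]. Adds C9.
Round 4: (1) [C9 ∧ F9 → P9]. Adds P9.
Derived: F9 (round 2), C9 (round 3), M (round 1), K (round 1). T45 never appears in any round.

T45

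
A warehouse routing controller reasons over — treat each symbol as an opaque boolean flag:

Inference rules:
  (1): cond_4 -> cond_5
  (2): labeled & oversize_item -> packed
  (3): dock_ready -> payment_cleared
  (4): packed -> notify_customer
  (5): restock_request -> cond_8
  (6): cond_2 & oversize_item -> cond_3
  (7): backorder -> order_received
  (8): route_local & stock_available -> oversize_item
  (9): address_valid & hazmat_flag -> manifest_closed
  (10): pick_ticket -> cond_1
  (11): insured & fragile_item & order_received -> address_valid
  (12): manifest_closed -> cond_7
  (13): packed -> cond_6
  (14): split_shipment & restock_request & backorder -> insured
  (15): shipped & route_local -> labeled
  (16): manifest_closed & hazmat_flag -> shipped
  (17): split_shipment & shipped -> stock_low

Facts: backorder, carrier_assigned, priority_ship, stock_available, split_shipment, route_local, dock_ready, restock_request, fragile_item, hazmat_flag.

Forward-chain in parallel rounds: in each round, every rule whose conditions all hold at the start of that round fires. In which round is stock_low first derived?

5

Round 1: (3) [dock_ready -> payment_cleared]; (5) [restock_request -> cond_8]; (7) [backorder -> order_received]; (8) [route_local & stock_available -> oversize_item]; (14) [split_shipment & restock_request & backorder -> insured]. New: payment_cleared, cond_8, order_received, oversize_item, insured.
Round 2: (11) [insured & fragile_item & order_received -> address_valid]. New: address_valid.
Round 3: (9) [address_valid & hazmat_flag -> manifest_closed]. New: manifest_closed.
Round 4: (12) [manifest_closed -> cond_7]; (16) [manifest_closed & hazmat_flag -> shipped]. New: cond_7, shipped.
Round 5: (15) [shipped & route_local -> labeled]; (17) [split_shipment & shipped -> stock_low]. New: labeled, stock_low.
stock_low first appears in round 5.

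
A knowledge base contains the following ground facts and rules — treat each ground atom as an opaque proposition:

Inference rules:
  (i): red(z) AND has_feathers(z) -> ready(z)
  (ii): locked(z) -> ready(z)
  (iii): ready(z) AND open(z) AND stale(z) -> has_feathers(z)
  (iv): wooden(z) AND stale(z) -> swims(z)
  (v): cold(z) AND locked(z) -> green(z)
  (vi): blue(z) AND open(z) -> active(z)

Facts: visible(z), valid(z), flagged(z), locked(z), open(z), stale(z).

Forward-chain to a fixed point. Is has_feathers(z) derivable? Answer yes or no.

yes

[1] (ii) [locked(z) -> ready(z)]. ⇒ new: ready(z).
[2] (iii) [ready(z) AND open(z) AND stale(z) -> has_feathers(z)]. ⇒ new: has_feathers(z).
has_feathers(z) appears in round 2, so it is derivable.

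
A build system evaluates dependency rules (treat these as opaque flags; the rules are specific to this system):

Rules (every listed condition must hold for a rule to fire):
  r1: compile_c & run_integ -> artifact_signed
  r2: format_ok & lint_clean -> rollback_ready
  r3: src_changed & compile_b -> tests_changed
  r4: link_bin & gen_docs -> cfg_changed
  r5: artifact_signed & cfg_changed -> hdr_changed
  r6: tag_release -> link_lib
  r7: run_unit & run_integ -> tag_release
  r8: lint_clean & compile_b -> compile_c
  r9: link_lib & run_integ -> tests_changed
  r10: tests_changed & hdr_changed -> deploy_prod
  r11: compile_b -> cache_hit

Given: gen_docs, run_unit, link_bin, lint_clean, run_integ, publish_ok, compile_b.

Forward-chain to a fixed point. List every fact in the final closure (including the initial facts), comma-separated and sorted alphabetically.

artifact_signed, cache_hit, cfg_changed, compile_b, compile_c, deploy_prod, gen_docs, hdr_changed, link_bin, link_lib, lint_clean, publish_ok, run_integ, run_unit, tag_release, tests_changed

Round 1 — r4, r7, r8, r11, derive cfg_changed, tag_release, compile_c, cache_hit.
Round 2 — r1, r6, derive artifact_signed, link_lib.
Round 3 — r5, r9, derive hdr_changed, tests_changed.
Round 4 — r10, derive deploy_prod.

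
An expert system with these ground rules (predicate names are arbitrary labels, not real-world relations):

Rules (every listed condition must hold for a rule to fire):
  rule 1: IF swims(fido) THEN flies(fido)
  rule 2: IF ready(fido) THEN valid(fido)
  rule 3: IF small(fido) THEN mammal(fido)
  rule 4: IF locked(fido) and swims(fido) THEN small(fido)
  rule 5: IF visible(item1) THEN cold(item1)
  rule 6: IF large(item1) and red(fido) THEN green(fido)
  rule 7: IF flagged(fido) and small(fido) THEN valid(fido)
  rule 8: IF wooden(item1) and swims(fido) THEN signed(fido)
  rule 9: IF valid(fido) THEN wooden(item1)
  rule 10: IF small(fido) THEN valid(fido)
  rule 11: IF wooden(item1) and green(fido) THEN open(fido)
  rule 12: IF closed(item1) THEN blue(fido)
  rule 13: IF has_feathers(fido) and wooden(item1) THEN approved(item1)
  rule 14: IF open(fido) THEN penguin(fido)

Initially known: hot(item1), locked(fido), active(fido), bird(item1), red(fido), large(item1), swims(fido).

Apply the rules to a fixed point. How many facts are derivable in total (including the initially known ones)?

Round 1 fires rule 1, rule 4, rule 6, giving flies(fido), small(fido), green(fido).
Round 2 fires rule 3, rule 10, giving mammal(fido), valid(fido).
Round 3 fires rule 9, giving wooden(item1).
Round 4 fires rule 8, rule 11, giving signed(fido), open(fido).
Round 5 fires rule 14, giving penguin(fido).
Closure: {active(fido), bird(item1), flies(fido), green(fido), hot(item1), large(item1), locked(fido), mammal(fido), open(fido), penguin(fido), red(fido), signed(fido), small(fido), swims(fido), valid(fido), wooden(item1)} — 16 facts.

16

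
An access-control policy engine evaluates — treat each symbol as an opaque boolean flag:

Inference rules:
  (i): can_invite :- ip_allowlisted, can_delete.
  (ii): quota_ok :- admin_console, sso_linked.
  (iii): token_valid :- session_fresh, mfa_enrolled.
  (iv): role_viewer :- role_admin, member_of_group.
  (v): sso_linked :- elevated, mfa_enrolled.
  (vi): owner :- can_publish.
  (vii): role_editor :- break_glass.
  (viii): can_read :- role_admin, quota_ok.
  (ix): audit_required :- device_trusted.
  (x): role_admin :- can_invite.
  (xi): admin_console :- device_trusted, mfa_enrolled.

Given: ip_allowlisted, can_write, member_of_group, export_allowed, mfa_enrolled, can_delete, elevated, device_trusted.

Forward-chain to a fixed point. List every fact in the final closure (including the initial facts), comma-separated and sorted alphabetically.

Round 1 — (i), (v), (ix), (xi), derive can_invite, sso_linked, audit_required, admin_console.
Round 2 — (ii), (x), derive quota_ok, role_admin.
Round 3 — (iv), (viii), derive role_viewer, can_read.

admin_console, audit_required, can_delete, can_invite, can_read, can_write, device_trusted, elevated, export_allowed, ip_allowlisted, member_of_group, mfa_enrolled, quota_ok, role_admin, role_viewer, sso_linked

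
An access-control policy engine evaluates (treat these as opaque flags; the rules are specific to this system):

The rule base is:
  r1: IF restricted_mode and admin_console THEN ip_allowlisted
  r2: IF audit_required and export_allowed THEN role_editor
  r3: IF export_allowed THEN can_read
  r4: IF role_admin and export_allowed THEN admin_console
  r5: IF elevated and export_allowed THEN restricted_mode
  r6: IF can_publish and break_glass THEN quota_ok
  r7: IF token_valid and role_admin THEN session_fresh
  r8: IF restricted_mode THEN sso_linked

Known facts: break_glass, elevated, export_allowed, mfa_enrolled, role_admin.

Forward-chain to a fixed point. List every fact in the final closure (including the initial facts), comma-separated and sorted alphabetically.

[1] r3 [IF export_allowed THEN can_read]; r4 [IF role_admin and export_allowed THEN admin_console]; r5 [IF elevated and export_allowed THEN restricted_mode]. ⇒ new: can_read, admin_console, restricted_mode.
[2] r1 [IF restricted_mode and admin_console THEN ip_allowlisted]; r8 [IF restricted_mode THEN sso_linked]. ⇒ new: ip_allowlisted, sso_linked.

admin_console, break_glass, can_read, elevated, export_allowed, ip_allowlisted, mfa_enrolled, restricted_mode, role_admin, sso_linked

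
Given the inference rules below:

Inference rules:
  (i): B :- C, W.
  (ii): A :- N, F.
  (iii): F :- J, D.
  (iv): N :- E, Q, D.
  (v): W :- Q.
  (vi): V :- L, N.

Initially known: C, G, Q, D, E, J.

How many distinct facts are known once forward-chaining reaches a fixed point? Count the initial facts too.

Round 1: (iii) [F :- J, D.]; (iv) [N :- E, Q, D.]; (v) [W :- Q.]. Adds F, N, W.
Round 2: (i) [B :- C, W.]; (ii) [A :- N, F.]. Adds B, A.
Closure: {A, B, C, D, E, F, G, J, N, Q, W} — 11 facts.

11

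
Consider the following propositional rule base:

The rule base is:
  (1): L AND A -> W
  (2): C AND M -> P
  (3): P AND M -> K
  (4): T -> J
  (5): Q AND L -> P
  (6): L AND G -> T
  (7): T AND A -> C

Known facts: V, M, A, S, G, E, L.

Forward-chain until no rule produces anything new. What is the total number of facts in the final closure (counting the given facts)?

Round 1: (1) [L AND A -> W]; (6) [L AND G -> T]. New: W, T.
Round 2: (4) [T -> J]; (7) [T AND A -> C]. New: J, C.
Round 3: (2) [C AND M -> P]. New: P.
Round 4: (3) [P AND M -> K]. New: K.
Closure: {A, C, E, G, J, K, L, M, P, S, T, V, W} — 13 facts.

13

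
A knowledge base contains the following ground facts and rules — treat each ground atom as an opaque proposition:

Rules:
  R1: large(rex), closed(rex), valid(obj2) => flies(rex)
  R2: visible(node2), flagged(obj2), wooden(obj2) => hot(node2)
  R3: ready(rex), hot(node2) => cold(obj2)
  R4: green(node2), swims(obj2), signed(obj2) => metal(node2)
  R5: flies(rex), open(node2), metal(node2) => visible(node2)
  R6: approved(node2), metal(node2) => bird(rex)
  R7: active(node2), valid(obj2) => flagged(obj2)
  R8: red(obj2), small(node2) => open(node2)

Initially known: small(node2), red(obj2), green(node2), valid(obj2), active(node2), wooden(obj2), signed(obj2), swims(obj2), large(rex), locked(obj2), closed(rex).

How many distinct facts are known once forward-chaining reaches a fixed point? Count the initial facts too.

Round 1: R1 [large(rex), closed(rex), valid(obj2) => flies(rex)]; R4 [green(node2), swims(obj2), signed(obj2) => metal(node2)]; R7 [active(node2), valid(obj2) => flagged(obj2)]; R8 [red(obj2), small(node2) => open(node2)]. Adds flies(rex), metal(node2), flagged(obj2), open(node2).
Round 2: R5 [flies(rex), open(node2), metal(node2) => visible(node2)]. Adds visible(node2).
Round 3: R2 [visible(node2), flagged(obj2), wooden(obj2) => hot(node2)]. Adds hot(node2).
Closure: {active(node2), closed(rex), flagged(obj2), flies(rex), green(node2), hot(node2), large(rex), locked(obj2), metal(node2), open(node2), red(obj2), signed(obj2), small(node2), swims(obj2), valid(obj2), visible(node2), wooden(obj2)} — 17 facts.

17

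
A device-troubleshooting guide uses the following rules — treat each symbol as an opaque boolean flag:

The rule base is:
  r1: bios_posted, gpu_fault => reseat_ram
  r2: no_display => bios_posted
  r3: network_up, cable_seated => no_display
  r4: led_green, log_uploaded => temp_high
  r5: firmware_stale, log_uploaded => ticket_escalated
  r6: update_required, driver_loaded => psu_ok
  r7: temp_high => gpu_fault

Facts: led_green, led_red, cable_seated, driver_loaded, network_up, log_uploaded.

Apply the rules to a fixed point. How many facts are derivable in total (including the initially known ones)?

Round 1: r3 [network_up, cable_seated => no_display]; r4 [led_green, log_uploaded => temp_high]. New: no_display, temp_high.
Round 2: r2 [no_display => bios_posted]; r7 [temp_high => gpu_fault]. New: bios_posted, gpu_fault.
Round 3: r1 [bios_posted, gpu_fault => reseat_ram]. New: reseat_ram.
Closure: {bios_posted, cable_seated, driver_loaded, gpu_fault, led_green, led_red, log_uploaded, network_up, no_display, reseat_ram, temp_high} — 11 facts.

11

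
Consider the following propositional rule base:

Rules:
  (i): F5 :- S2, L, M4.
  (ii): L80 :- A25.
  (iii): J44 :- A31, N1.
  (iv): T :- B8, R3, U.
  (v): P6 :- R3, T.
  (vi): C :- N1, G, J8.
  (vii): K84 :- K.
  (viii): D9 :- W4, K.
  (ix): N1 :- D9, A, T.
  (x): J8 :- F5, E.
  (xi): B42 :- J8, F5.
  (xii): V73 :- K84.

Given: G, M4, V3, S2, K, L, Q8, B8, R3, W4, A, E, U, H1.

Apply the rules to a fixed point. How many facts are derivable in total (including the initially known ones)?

Round 1 fires (i), (iv), (vii), (viii), giving F5, T, K84, D9.
Round 2 fires (v), (ix), (x), (xii), giving P6, N1, J8, V73.
Round 3 fires (vi), (xi), giving C, B42.
Closure: {A, B42, B8, C, D9, E, F5, G, H1, J8, K, K84, L, M4, N1, P6, Q8, R3, S2, T, U, V3, V73, W4} — 24 facts.

24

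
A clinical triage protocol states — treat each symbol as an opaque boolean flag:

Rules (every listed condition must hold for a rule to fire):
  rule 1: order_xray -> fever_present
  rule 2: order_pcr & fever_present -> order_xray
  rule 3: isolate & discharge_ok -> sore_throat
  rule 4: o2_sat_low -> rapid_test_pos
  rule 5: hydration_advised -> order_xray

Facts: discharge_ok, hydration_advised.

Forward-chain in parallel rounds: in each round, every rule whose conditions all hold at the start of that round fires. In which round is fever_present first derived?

Round 1 — rule 5, derive order_xray.
Round 2 — rule 1, derive fever_present.
fever_present first appears in round 2.

2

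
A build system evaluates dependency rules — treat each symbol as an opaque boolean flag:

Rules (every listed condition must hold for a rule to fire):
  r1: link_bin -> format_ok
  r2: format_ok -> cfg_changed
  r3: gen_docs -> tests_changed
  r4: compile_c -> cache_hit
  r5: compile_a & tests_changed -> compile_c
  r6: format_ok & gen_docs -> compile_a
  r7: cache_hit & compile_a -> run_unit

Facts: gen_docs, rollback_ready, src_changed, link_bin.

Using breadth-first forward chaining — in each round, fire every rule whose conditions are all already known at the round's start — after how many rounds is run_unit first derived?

5

Round 1: r1 [link_bin -> format_ok]; r3 [gen_docs -> tests_changed]. New: format_ok, tests_changed.
Round 2: r2 [format_ok -> cfg_changed]; r6 [format_ok & gen_docs -> compile_a]. New: cfg_changed, compile_a.
Round 3: r5 [compile_a & tests_changed -> compile_c]. New: compile_c.
Round 4: r4 [compile_c -> cache_hit]. New: cache_hit.
Round 5: r7 [cache_hit & compile_a -> run_unit]. New: run_unit.
run_unit first appears in round 5.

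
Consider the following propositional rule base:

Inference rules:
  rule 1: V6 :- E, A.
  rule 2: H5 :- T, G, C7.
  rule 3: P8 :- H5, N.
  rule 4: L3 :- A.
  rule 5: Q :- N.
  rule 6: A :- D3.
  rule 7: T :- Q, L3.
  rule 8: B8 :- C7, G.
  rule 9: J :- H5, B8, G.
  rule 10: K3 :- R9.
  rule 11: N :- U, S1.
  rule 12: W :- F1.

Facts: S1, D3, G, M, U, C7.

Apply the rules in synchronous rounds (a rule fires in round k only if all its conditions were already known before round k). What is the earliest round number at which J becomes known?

5

[1] rule 6 [A :- D3.]; rule 8 [B8 :- C7, G.]; rule 11 [N :- U, S1.]. ⇒ new: A, B8, N.
[2] rule 4 [L3 :- A.]; rule 5 [Q :- N.]. ⇒ new: L3, Q.
[3] rule 7 [T :- Q, L3.]. ⇒ new: T.
[4] rule 2 [H5 :- T, G, C7.]. ⇒ new: H5.
[5] rule 3 [P8 :- H5, N.]; rule 9 [J :- H5, B8, G.]. ⇒ new: P8, J.
J first appears in round 5.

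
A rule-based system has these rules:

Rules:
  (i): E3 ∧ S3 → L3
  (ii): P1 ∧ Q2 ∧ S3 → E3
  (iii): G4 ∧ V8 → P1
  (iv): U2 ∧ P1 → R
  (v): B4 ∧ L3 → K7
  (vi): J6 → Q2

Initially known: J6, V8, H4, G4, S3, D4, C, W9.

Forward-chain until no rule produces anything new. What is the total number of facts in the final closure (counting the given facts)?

Round 1: (iii) [G4 ∧ V8 → P1]; (vi) [J6 → Q2]. Adds P1, Q2.
Round 2: (ii) [P1 ∧ Q2 ∧ S3 → E3]. Adds E3.
Round 3: (i) [E3 ∧ S3 → L3]. Adds L3.
Closure: {C, D4, E3, G4, H4, J6, L3, P1, Q2, S3, V8, W9} — 12 facts.

12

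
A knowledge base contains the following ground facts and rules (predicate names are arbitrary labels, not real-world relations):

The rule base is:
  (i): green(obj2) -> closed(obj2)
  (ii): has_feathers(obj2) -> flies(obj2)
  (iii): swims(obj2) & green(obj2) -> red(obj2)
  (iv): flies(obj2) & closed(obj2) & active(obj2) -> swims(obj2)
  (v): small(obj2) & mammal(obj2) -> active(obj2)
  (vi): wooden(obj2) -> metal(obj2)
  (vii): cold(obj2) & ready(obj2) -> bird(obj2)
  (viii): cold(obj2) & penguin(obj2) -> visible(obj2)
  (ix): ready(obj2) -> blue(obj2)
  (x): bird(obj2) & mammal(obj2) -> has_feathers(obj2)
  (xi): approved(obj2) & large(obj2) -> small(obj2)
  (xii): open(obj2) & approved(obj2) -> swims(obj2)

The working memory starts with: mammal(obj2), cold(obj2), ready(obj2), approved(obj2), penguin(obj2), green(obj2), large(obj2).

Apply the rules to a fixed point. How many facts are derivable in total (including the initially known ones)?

Round 1 — (i), (vii), (viii), (ix), (xi), derive closed(obj2), bird(obj2), visible(obj2), blue(obj2), small(obj2).
Round 2 — (v), (x), derive active(obj2), has_feathers(obj2).
Round 3 — (ii), derive flies(obj2).
Round 4 — (iv), derive swims(obj2).
Round 5 — (iii), derive red(obj2).
Closure: {active(obj2), approved(obj2), bird(obj2), blue(obj2), closed(obj2), cold(obj2), flies(obj2), green(obj2), has_feathers(obj2), large(obj2), mammal(obj2), penguin(obj2), ready(obj2), red(obj2), small(obj2), swims(obj2), visible(obj2)} — 17 facts.

17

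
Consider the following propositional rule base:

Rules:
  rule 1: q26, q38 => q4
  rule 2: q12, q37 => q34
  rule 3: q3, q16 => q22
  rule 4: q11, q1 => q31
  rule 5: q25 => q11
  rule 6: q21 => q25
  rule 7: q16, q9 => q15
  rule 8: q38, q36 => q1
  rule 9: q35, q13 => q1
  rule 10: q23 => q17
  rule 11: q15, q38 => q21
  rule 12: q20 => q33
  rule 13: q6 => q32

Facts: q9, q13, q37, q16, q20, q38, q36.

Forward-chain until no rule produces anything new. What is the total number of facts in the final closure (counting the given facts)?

Round 1 — rule 7, rule 8, rule 12, derive q15, q1, q33.
Round 2 — rule 11, derive q21.
Round 3 — rule 6, derive q25.
Round 4 — rule 5, derive q11.
Round 5 — rule 4, derive q31.
Closure: {q1, q11, q13, q15, q16, q20, q21, q25, q31, q33, q36, q37, q38, q9} — 14 facts.

14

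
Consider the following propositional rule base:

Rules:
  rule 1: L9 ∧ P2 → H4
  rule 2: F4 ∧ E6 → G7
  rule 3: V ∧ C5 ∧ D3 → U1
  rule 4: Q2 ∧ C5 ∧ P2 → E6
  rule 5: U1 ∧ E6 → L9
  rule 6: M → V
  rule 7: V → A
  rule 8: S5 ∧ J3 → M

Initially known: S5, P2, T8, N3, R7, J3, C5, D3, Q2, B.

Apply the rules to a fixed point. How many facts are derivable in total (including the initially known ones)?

Round 1: rule 4 [Q2 ∧ C5 ∧ P2 → E6]; rule 8 [S5 ∧ J3 → M]. New: E6, M.
Round 2: rule 6 [M → V]. New: V.
Round 3: rule 3 [V ∧ C5 ∧ D3 → U1]; rule 7 [V → A]. New: U1, A.
Round 4: rule 5 [U1 ∧ E6 → L9]. New: L9.
Round 5: rule 1 [L9 ∧ P2 → H4]. New: H4.
Closure: {A, B, C5, D3, E6, H4, J3, L9, M, N3, P2, Q2, R7, S5, T8, U1, V} — 17 facts.

17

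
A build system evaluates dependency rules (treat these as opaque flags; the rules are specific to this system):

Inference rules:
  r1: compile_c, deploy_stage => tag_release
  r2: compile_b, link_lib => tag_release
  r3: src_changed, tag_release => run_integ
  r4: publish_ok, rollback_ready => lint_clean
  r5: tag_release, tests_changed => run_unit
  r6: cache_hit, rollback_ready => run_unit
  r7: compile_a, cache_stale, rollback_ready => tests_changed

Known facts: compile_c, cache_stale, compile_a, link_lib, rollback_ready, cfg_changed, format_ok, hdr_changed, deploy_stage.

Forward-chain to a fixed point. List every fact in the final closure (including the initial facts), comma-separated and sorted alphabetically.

Round 1 fires r1, r7, giving tag_release, tests_changed.
Round 2 fires r5, giving run_unit.

cache_stale, cfg_changed, compile_a, compile_c, deploy_stage, format_ok, hdr_changed, link_lib, rollback_ready, run_unit, tag_release, tests_changed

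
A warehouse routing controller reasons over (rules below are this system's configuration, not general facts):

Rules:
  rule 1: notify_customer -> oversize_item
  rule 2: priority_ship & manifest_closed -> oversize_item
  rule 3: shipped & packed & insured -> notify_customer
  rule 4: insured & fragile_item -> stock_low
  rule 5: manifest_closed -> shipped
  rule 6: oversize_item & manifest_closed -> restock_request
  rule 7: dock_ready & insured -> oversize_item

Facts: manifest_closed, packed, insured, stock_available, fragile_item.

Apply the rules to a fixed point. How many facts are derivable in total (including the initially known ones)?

10

Round 1 — rule 4, rule 5, derive stock_low, shipped.
Round 2 — rule 3, derive notify_customer.
Round 3 — rule 1, derive oversize_item.
Round 4 — rule 6, derive restock_request.
Closure: {fragile_item, insured, manifest_closed, notify_customer, oversize_item, packed, restock_request, shipped, stock_available, stock_low} — 10 facts.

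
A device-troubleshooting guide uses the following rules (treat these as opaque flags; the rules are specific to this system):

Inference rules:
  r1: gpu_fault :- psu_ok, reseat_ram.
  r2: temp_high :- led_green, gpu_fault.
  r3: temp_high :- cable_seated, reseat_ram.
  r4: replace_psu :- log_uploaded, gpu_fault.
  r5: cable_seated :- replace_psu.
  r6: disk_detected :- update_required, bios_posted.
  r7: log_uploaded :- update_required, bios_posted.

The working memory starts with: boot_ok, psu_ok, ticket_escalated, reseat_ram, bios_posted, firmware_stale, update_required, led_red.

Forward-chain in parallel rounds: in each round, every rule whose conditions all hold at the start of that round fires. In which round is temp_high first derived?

4

[1] r1 [gpu_fault :- psu_ok, reseat_ram.]; r6 [disk_detected :- update_required, bios_posted.]; r7 [log_uploaded :- update_required, bios_posted.]. ⇒ new: gpu_fault, disk_detected, log_uploaded.
[2] r4 [replace_psu :- log_uploaded, gpu_fault.]. ⇒ new: replace_psu.
[3] r5 [cable_seated :- replace_psu.]. ⇒ new: cable_seated.
[4] r3 [temp_high :- cable_seated, reseat_ram.]. ⇒ new: temp_high.
temp_high first appears in round 4.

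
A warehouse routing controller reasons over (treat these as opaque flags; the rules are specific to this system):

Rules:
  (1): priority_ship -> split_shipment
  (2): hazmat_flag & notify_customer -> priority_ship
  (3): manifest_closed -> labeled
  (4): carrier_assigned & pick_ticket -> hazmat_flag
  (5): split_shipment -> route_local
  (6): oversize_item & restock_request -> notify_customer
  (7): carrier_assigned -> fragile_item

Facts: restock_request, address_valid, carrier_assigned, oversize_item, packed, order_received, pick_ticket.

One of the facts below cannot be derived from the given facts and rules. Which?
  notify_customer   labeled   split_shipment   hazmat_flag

labeled

Round 1 fires (4), (6), (7), giving hazmat_flag, notify_customer, fragile_item.
Round 2 fires (2), giving priority_ship.
Round 3 fires (1), giving split_shipment.
Round 4 fires (5), giving route_local.
Derived: hazmat_flag (round 1), notify_customer (round 1), split_shipment (round 3). labeled never appears in any round.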